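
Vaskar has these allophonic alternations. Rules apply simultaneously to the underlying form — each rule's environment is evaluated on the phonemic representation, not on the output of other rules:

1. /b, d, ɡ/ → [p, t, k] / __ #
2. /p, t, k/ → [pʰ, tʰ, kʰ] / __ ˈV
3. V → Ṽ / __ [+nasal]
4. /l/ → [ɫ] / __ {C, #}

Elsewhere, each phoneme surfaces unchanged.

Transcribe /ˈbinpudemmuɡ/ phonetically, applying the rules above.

[ˈbĩnpudẽmmuk]

/b/ (word-initial): rule 1 targets it, but not word-finally → unchanged [b].
/i/ (between /b/ and /n/): before a nasal consonant, so rule 3 applies → [ĩ].
/p/ (between /n/ and /u/) fails the environment for rule 2, so it stays [p].
/u/ (between /p/ and /d/): rule 3 targets it, but not before a nasal consonant → unchanged [u].
/d/ (between /u/ and /e/) is in the target of rule 1 but the environment (word-finally) is not met → [d].
/e/ — between /d/ and /m/, before a nasal consonant — surfaces as [ẽ] (rule 3).
/u/ (between /m/ and /ɡ/): rule 3 targets it, but not before a nasal consonant → unchanged [u].
/ɡ/ meets the environment for rule 1 (word-finally) → [k].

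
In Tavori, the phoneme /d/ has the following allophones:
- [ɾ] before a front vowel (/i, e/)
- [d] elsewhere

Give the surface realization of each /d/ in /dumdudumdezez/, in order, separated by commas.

Occurrence 1 (position 1): no conditioning environment matches → elsewhere allophone [d].
Occurrence 2 (position 4): no conditioning environment matches → elsewhere allophone [d].
Occurrence 3 (position 6): no conditioning environment matches → elsewhere allophone [d].
Occurrence 4 (position 9): before a front vowel (/i, e/) → [ɾ].

[d], [d], [d], [ɾ]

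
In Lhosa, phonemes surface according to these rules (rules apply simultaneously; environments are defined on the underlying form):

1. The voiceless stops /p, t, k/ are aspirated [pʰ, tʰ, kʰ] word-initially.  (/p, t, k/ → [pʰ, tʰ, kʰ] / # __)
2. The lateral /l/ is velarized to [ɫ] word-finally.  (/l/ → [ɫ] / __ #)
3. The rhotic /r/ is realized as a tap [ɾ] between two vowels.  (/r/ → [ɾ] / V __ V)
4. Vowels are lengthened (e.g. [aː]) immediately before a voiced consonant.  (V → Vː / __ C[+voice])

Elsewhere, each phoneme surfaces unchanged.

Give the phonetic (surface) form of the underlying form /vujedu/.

Rule 4 applies to /u/ (between /v/ and /j/: before a voiced consonant) → [uː].
Rule 4 applies to /e/ (between /j/ and /d/: before a voiced consonant) → [eː].
/u/ (word-final): rule 4 targets it, but not before a voiced consonant → unchanged [u].

[vuːjeːdu]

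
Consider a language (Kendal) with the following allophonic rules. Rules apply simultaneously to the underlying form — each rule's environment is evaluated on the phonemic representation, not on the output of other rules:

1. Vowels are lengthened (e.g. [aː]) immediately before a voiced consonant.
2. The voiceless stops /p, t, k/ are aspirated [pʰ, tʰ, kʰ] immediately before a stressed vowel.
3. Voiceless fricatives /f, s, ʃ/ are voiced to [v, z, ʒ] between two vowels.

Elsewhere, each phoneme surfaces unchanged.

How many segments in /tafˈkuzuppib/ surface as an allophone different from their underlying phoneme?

3

Segments that undergo a rule: /k/ → [kʰ] (rule 2); /u/ → [uː] (rule 1); /i/ → [iː] (rule 1).
All other segments surface unchanged.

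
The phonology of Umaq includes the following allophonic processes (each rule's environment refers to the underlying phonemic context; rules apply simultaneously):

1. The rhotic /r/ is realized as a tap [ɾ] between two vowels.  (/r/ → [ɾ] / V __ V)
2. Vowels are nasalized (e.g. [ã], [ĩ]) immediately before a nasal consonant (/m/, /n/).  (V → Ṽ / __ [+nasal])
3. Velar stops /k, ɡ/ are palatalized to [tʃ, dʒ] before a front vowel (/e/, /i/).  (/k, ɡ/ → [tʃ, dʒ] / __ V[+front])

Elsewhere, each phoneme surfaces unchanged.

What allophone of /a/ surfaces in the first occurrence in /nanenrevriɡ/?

Rule 2 applies to /a/ (between /n/ and /n/: before a nasal consonant) → [ã].

[ã]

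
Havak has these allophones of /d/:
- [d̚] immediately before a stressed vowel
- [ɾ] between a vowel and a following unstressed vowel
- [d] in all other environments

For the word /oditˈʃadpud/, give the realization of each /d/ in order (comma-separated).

[ɾ], [d], [d]

Occurrence 1 (position 2): between a vowel and a following unstressed vowel → [ɾ].
Occurrence 2 (position 7): no conditioning environment matches → elsewhere allophone [d].
Occurrence 3 (position 10): no conditioning environment matches → elsewhere allophone [d].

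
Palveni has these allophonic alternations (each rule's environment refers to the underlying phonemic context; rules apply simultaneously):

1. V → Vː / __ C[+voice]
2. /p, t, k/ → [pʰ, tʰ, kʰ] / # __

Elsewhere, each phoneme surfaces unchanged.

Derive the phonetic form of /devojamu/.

[deːvoːjaːmu]

/d/ — not in any rule's target class → [d].
/e/ (between /d/ and /v/): before a voiced consonant, so rule 1 applies → [eː].
/v/ stays [v].
/o/ — between /v/ and /j/, before a voiced consonant — surfaces as [oː] (rule 1).
/j/ (between /o/ and /a/) is unaffected → [j].
/a/ (between /j/ and /m/): before a voiced consonant, so rule 1 applies → [aː].
/m/ (between /a/ and /u/) is unaffected → [m].
/u/ — word-final; rule 1 does not apply here → [u].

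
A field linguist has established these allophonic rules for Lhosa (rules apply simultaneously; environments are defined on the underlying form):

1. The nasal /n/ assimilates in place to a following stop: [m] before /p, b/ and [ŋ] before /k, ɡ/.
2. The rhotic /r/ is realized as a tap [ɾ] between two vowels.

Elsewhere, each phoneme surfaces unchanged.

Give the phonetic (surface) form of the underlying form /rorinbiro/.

/r/ — word-initial; rule 2 does not apply here → [r].
/o/ (between /r/ and /r/) is unaffected → [o].
Rule 2 applies to /r/ (between /o/ and /i/: between two vowels) → [ɾ].
/i/ stays [i].
Rule 1 applies to /n/ (between /i/ and /b/: before a labial or velar stop) → [m].
/b/ (between /n/ and /i/): no rule targets it → [b].
/i/ — not in any rule's target class → [i].
/r/ (between /i/ and /o/): between two vowels, so rule 2 applies → [ɾ].
/o/ — not in any rule's target class → [o].

[roɾimbiɾo]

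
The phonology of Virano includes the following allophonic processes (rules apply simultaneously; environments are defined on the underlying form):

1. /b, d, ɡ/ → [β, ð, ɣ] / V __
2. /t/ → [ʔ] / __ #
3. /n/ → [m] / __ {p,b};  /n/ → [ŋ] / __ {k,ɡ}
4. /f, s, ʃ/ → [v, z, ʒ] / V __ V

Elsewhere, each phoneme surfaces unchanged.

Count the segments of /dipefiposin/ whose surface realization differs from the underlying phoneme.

Segments that undergo a rule: /f/ → [v] (rule 4); /s/ → [z] (rule 4).
All other segments surface unchanged.

2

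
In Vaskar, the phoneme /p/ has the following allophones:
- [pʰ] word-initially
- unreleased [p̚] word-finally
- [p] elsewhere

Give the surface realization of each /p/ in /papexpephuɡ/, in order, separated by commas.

[pʰ], [p], [p], [p]

Occurrence 1 (position 1): word-initially → [pʰ].
Occurrence 2 (position 3): no conditioning environment matches → elsewhere allophone [p].
Occurrence 3 (position 6): no conditioning environment matches → elsewhere allophone [p].
Occurrence 4 (position 8): no conditioning environment matches → elsewhere allophone [p].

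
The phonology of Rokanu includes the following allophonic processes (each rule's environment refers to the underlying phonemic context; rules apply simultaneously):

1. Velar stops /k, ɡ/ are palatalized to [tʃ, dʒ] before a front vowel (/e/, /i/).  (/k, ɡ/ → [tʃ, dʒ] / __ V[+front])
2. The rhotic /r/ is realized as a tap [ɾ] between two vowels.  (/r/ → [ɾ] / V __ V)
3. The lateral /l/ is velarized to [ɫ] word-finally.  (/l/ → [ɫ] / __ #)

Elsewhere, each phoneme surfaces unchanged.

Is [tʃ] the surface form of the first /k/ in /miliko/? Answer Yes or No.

No

/k/ (between /i/ and /o/) fails the environment for rule 1, so it stays [k].
The actual realization is [k], not [tʃ].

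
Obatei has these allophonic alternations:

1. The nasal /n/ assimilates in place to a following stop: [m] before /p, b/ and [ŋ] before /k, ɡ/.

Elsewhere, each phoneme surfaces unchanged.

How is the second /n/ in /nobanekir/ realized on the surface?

[n]

/n/ (between /a/ and /e/) is in the target of rule 1 but the environment (before a labial or velar stop) is not met → [n].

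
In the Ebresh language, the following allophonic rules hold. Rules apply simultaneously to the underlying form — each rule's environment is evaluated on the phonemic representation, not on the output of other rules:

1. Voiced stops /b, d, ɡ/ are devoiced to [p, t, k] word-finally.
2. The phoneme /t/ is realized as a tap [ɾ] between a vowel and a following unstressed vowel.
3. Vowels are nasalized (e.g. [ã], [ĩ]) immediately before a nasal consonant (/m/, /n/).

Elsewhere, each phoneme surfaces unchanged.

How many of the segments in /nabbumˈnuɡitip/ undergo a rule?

Segments that undergo a rule: /u/ → [ũ] (rule 3); /t/ → [ɾ] (rule 2).
All other segments surface unchanged.

2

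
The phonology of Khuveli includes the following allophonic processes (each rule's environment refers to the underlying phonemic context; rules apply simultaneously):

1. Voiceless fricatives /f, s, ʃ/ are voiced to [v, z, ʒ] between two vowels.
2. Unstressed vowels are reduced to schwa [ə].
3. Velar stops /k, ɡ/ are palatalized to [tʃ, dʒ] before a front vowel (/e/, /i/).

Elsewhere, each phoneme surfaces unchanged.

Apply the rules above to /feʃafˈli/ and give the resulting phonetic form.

/f/ (word-initial): rule 1 targets it, but not between two vowels → unchanged [f].
/e/ (between /f/ and /ʃ/): in an unstressed syllable, so rule 2 applies → [ə].
/ʃ/ meets the environment for rule 1 (between two vowels) → [ʒ].
Rule 2 applies to /a/ (between /ʃ/ and /f/: in an unstressed syllable) → [ə].
/f/ — between /a/ and /l/; rule 1 does not apply here → [f].
/i/ — word-final; rule 2 does not apply here → [i].

[fəʒəfˈli]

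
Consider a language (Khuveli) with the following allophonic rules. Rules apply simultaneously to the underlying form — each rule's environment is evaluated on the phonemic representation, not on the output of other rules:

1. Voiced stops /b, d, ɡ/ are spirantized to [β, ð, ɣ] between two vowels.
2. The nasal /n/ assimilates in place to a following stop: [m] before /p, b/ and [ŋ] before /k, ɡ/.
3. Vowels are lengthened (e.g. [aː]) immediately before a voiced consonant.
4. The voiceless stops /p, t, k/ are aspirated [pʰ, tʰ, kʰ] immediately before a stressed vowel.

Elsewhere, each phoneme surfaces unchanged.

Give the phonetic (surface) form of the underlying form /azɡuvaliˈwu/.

/a/ meets the environment for rule 3 (before a voiced consonant) → [aː].
/z/ — not in any rule's target class → [z].
/ɡ/ (between /z/ and /u/) is in the target of rule 1 but the environment (between two vowels) is not met → [ɡ].
Rule 3 applies to /u/ (between /ɡ/ and /v/: before a voiced consonant) → [uː].
/v/ (between /u/ and /a/) is unaffected → [v].
/a/ — between /v/ and /l/, before a voiced consonant — surfaces as [aː] (rule 3).
/l/ — not in any rule's target class → [l].
/i/ meets the environment for rule 3 (before a voiced consonant) → [iː].
/w/ — not in any rule's target class → [w].
/u/ (word-final) fails the environment for rule 3, so it stays [u].

[aːzɡuːvaːliːˈwu]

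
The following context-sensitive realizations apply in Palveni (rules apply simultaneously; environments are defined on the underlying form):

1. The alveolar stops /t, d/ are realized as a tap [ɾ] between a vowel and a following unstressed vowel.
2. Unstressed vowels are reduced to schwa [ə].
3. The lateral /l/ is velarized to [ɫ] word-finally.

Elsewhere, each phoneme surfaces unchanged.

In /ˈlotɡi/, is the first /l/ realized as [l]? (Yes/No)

Yes

/l/ (word-initial): rule 3 targets it, but not word-finally → unchanged [l].
The actual realization is [l], which matches [l].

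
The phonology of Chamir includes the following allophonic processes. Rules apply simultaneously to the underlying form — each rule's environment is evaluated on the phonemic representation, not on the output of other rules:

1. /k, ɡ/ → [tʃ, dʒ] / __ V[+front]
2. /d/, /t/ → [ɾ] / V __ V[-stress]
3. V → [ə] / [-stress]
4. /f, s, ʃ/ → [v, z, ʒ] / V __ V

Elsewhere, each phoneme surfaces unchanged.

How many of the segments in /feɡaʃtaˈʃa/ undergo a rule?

Segments that undergo a rule: /e/ → [ə] (rule 3); /a/ → [ə] (rule 3); /a/ → [ə] (rule 3); /ʃ/ → [ʒ] (rule 4).
All other segments surface unchanged.

4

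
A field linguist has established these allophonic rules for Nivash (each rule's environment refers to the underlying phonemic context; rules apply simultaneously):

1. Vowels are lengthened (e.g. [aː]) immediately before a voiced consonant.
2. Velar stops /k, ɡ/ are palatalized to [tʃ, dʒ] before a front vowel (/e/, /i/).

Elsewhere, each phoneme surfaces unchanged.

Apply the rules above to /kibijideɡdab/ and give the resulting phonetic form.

/k/ (word-initial): before a front vowel, so rule 2 applies → [tʃ].
/i/ (between /k/ and /b/) occurs before a voiced consonant → [iː] by rule 1.
/b/ stays [b].
/i/ (between /b/ and /j/) occurs before a voiced consonant → [iː] by rule 1.
/j/ (between /i/ and /i/): no rule targets it → [j].
/i/ — between /j/ and /d/, before a voiced consonant — surfaces as [iː] (rule 1).
/d/ (between /i/ and /e/): no rule targets it → [d].
/e/ (between /d/ and /ɡ/): before a voiced consonant, so rule 1 applies → [eː].
/ɡ/ (between /e/ and /d/) fails the environment for rule 2, so it stays [ɡ].
/d/ stays [d].
Rule 1 applies to /a/ (between /d/ and /b/: before a voiced consonant) → [aː].
/b/ stays [b].

[tʃiːbiːjiːdeːɡdaːb]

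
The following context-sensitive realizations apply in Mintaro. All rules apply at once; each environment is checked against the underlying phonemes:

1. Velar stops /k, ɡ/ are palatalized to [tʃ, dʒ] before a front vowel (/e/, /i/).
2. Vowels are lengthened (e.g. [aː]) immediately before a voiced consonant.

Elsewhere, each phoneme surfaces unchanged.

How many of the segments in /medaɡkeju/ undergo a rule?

Segments that undergo a rule: /e/ → [eː] (rule 2); /a/ → [aː] (rule 2); /k/ → [tʃ] (rule 1); /e/ → [eː] (rule 2).
All other segments surface unchanged.

4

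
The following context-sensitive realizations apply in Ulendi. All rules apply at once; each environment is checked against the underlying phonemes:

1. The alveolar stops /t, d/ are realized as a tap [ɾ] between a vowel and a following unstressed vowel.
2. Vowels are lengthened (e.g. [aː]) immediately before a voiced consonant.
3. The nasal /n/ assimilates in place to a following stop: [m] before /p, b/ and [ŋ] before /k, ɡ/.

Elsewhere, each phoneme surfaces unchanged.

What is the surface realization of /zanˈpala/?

/a/ (between /z/ and /n/) occurs before a voiced consonant → [aː] by rule 2.
/n/ meets the environment for rule 3 (before a labial or velar stop) → [m].
Rule 2 applies to /a/ (between /p/ and /l/: before a voiced consonant) → [aː].
/a/ (word-final) fails the environment for rule 2, so it stays [a].

[zaːmˈpaːla]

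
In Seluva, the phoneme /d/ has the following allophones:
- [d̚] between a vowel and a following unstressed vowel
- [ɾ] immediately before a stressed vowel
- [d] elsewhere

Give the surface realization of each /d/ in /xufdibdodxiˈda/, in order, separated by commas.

[d], [d], [d], [ɾ]

Occurrence 1 (position 4): no conditioning environment matches → elsewhere allophone [d].
Occurrence 2 (position 7): no conditioning environment matches → elsewhere allophone [d].
Occurrence 3 (position 9): no conditioning environment matches → elsewhere allophone [d].
Occurrence 4 (position 12): immediately before a stressed vowel → [ɾ].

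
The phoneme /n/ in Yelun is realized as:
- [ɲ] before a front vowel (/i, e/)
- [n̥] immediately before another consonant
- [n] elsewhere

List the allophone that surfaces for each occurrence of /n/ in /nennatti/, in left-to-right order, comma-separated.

[ɲ], [n̥], [n]

Occurrence 1 (position 1): before a front vowel (/i, e/) → [ɲ].
Occurrence 2 (position 3): immediately before another consonant → [n̥].
Occurrence 3 (position 4): no conditioning environment matches → elsewhere allophone [n].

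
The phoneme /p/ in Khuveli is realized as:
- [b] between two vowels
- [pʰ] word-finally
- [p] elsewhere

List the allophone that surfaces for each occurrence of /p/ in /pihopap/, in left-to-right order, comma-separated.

Occurrence 1 (position 1): no conditioning environment matches → elsewhere allophone [p].
Occurrence 2 (position 5): between two vowels → [b].
Occurrence 3 (position 7): word-finally → [pʰ].

[p], [b], [pʰ]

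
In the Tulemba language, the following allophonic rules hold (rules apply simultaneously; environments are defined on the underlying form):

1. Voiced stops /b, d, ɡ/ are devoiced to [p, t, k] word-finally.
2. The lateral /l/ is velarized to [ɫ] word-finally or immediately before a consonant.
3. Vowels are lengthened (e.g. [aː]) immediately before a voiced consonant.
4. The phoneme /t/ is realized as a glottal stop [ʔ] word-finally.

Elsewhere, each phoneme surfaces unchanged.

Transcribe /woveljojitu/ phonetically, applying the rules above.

/w/ stays [w].
/o/ — between /w/ and /v/, before a voiced consonant — surfaces as [oː] (rule 3).
/v/ (between /o/ and /e/) is unaffected → [v].
/e/ meets the environment for rule 3 (before a voiced consonant) → [eː].
/l/ (between /e/ and /j/): word-finally or immediately before a consonant, so rule 2 applies → [ɫ].
/j/ — not in any rule's target class → [j].
/o/ (between /j/ and /j/) occurs before a voiced consonant → [oː] by rule 3.
/j/ stays [j].
/i/ — between /j/ and /t/; rule 3 does not apply here → [i].
/t/ (between /i/ and /u/): rule 4 targets it, but not word-finally → unchanged [t].
/u/ (word-final) is in the target of rule 3 but the environment (before a voiced consonant) is not met → [u].

[woːveːɫjoːjitu]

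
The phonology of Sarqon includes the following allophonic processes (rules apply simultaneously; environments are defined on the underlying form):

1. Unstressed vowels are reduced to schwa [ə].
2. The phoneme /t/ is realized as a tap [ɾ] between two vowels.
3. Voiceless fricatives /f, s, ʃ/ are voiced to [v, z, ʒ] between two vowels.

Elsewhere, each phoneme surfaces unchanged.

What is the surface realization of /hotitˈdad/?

/h/ (word-initial): no rule targets it → [h].
/o/ (between /h/ and /t/) occurs in an unstressed syllable → [ə] by rule 1.
Rule 2 applies to /t/ (between /o/ and /i/: between two vowels) → [ɾ].
/i/ — between /t/ and /t/, in an unstressed syllable — surfaces as [ə] (rule 1).
/t/ — between /i/ and /d/; rule 2 does not apply here → [t].
/d/ (between /t/ and /a/): no rule targets it → [d].
/a/ (between /d/ and /d/) fails the environment for rule 1, so it stays [a].
/d/ stays [d].

[həɾətˈdad]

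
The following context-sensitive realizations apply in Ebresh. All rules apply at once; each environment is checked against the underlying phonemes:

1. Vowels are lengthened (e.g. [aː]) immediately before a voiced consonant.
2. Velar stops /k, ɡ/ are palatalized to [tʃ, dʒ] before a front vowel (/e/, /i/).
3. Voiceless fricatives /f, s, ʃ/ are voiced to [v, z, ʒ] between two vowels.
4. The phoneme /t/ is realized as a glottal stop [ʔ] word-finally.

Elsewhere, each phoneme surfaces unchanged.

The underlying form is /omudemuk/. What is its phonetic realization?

/o/ (word-initial) occurs before a voiced consonant → [oː] by rule 1.
/m/ stays [m].
/u/ (between /m/ and /d/): before a voiced consonant, so rule 1 applies → [uː].
/d/ (between /u/ and /e/): no rule targets it → [d].
/e/ (between /d/ and /m/) occurs before a voiced consonant → [eː] by rule 1.
/m/ — not in any rule's target class → [m].
/u/ (between /m/ and /k/): rule 1 targets it, but not before a voiced consonant → unchanged [u].
/k/ — word-final; rule 2 does not apply here → [k].

[oːmuːdeːmuk]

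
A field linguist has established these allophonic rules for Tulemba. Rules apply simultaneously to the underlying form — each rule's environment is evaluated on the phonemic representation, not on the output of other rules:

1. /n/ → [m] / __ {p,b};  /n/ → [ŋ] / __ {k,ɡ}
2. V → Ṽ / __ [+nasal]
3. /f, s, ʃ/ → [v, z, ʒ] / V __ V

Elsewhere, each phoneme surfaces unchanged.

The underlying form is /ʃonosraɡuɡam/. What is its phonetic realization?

[ʃõnosraɡuɡãm]

/ʃ/ (word-initial): rule 3 targets it, but not between two vowels → unchanged [ʃ].
/o/ meets the environment for rule 2 (before a nasal consonant) → [õ].
/n/ — between /o/ and /o/; rule 1 does not apply here → [n].
/o/ (between /n/ and /s/): rule 2 targets it, but not before a nasal consonant → unchanged [o].
/s/ (between /o/ and /r/) fails the environment for rule 3, so it stays [s].
/r/ — not in any rule's target class → [r].
/a/ (between /r/ and /ɡ/): rule 2 targets it, but not before a nasal consonant → unchanged [a].
/ɡ/ (between /a/ and /u/) is unaffected → [ɡ].
/u/ (between /ɡ/ and /ɡ/): rule 2 targets it, but not before a nasal consonant → unchanged [u].
/ɡ/ (between /u/ and /a/): no rule targets it → [ɡ].
/a/ (between /ɡ/ and /m/) occurs before a nasal consonant → [ã] by rule 2.
/m/ (word-final) is unaffected → [m].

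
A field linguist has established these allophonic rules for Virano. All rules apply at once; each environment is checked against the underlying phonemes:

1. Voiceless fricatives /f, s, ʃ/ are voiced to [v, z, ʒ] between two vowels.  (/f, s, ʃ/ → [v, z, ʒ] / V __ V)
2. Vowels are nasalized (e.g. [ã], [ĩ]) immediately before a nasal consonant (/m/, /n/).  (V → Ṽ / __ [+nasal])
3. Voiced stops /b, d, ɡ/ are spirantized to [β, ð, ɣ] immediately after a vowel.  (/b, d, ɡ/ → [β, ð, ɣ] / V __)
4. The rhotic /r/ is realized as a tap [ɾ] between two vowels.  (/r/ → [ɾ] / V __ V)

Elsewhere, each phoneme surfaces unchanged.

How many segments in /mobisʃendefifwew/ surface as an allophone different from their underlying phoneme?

3

Segments that undergo a rule: /b/ → [β] (rule 3); /e/ → [ẽ] (rule 2); /f/ → [v] (rule 1).
All other segments surface unchanged.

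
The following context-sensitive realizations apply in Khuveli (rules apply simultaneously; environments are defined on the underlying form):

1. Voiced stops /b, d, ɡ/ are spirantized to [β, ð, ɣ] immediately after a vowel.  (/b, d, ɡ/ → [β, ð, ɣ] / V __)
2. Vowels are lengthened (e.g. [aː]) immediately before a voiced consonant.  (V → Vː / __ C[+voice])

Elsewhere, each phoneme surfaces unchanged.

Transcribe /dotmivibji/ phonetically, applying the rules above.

[dotmiːviːβji]

/d/ (word-initial): rule 1 targets it, but not immediately after a vowel → unchanged [d].
/o/ (between /d/ and /t/) fails the environment for rule 2, so it stays [o].
/i/ (between /m/ and /v/): before a voiced consonant, so rule 2 applies → [iː].
Rule 2 applies to /i/ (between /v/ and /b/: before a voiced consonant) → [iː].
/b/ (between /i/ and /j/): immediately after a vowel, so rule 1 applies → [β].
/i/ (word-final) fails the environment for rule 2, so it stays [i].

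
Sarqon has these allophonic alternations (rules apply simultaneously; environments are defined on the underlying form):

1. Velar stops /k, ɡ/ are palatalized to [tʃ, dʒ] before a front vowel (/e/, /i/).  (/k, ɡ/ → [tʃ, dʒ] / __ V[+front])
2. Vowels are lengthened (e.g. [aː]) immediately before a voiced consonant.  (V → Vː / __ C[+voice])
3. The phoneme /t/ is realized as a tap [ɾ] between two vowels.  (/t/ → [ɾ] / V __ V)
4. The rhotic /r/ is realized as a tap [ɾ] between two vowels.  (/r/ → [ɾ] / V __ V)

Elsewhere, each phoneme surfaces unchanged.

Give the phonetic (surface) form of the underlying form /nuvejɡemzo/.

[nuːveːjdʒeːmzo]

Rule 2 applies to /u/ (between /n/ and /v/: before a voiced consonant) → [uː].
Rule 2 applies to /e/ (between /v/ and /j/: before a voiced consonant) → [eː].
/ɡ/ (between /j/ and /e/): before a front vowel, so rule 1 applies → [dʒ].
/e/ (between /ɡ/ and /m/): before a voiced consonant, so rule 2 applies → [eː].
/o/ (word-final) fails the environment for rule 2, so it stays [o].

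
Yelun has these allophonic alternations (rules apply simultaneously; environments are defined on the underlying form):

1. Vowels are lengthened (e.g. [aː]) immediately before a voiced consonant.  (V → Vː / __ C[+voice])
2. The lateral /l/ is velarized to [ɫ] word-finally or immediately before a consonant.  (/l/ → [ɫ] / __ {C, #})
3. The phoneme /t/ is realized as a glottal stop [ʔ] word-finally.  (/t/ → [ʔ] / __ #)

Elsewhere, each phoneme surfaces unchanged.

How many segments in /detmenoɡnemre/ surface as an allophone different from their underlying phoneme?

3

Segments that undergo a rule: /e/ → [eː] (rule 1); /o/ → [oː] (rule 1); /e/ → [eː] (rule 1).
All other segments surface unchanged.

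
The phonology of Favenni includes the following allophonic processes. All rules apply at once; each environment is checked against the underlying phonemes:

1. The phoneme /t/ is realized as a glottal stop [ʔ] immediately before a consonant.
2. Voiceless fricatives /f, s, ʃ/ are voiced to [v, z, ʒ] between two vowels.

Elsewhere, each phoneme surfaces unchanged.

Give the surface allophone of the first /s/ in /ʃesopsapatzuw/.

[z]

/s/ (between /e/ and /o/): between two vowels, so rule 2 applies → [z].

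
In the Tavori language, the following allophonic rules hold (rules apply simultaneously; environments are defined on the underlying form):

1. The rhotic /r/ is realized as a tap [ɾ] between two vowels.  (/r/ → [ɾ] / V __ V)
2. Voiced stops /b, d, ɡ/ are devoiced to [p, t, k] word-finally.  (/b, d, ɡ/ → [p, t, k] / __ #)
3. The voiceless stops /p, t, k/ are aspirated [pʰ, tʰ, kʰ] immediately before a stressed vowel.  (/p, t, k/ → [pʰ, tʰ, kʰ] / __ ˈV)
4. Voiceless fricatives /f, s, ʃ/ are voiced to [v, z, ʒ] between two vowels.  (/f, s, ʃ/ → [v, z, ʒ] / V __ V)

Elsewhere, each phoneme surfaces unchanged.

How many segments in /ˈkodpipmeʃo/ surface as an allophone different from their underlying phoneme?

Segments that undergo a rule: /k/ → [kʰ] (rule 3); /ʃ/ → [ʒ] (rule 4).
All other segments surface unchanged.

2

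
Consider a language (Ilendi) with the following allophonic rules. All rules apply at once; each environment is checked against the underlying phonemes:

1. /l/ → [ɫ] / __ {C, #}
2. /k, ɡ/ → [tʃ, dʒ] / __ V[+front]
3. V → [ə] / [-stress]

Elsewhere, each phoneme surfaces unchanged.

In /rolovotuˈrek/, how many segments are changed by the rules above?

Segments that undergo a rule: /o/ → [ə] (rule 3); /o/ → [ə] (rule 3); /o/ → [ə] (rule 3); /u/ → [ə] (rule 3).
All other segments surface unchanged.

4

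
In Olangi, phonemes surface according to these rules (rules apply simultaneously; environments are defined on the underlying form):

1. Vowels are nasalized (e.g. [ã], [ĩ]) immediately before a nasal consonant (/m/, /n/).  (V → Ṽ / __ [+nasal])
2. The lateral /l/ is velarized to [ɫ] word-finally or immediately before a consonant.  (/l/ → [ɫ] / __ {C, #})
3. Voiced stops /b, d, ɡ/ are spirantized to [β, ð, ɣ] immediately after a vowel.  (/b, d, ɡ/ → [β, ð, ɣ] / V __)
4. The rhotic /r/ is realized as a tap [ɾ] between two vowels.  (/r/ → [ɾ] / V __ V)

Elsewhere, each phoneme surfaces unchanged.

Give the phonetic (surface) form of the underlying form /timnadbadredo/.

[tĩmnaðbaðreðo]

/t/ (word-initial): no rule targets it → [t].
/i/ (between /t/ and /m/): before a nasal consonant, so rule 1 applies → [ĩ].
/m/ — not in any rule's target class → [m].
/n/ stays [n].
/a/ (between /n/ and /d/) fails the environment for rule 1, so it stays [a].
Rule 3 applies to /d/ (between /a/ and /b/: immediately after a vowel) → [ð].
/b/ — between /d/ and /a/; rule 3 does not apply here → [b].
/a/ — between /b/ and /d/; rule 1 does not apply here → [a].
/d/ meets the environment for rule 3 (immediately after a vowel) → [ð].
/r/ (between /d/ and /e/): rule 4 targets it, but not between two vowels → unchanged [r].
/e/ (between /r/ and /d/) fails the environment for rule 1, so it stays [e].
/d/ (between /e/ and /o/): immediately after a vowel, so rule 3 applies → [ð].
/o/ (word-final): rule 1 targets it, but not before a nasal consonant → unchanged [o].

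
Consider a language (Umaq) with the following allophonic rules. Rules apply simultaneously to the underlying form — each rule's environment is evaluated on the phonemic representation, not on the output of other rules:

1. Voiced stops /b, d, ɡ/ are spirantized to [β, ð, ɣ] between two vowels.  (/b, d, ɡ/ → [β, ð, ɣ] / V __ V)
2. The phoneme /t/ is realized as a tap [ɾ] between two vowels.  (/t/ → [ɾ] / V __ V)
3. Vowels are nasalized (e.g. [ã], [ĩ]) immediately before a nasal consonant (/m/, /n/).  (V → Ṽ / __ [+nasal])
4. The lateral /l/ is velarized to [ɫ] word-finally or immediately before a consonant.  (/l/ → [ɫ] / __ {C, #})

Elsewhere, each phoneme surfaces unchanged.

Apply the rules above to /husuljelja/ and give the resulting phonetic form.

/h/ (word-initial) is unaffected → [h].
/u/ (between /h/ and /s/): rule 3 targets it, but not before a nasal consonant → unchanged [u].
/s/ (between /u/ and /u/): no rule targets it → [s].
/u/ (between /s/ and /l/) is in the target of rule 3 but the environment (before a nasal consonant) is not met → [u].
/l/ — between /u/ and /j/, word-finally or immediately before a consonant — surfaces as [ɫ] (rule 4).
/j/ (between /l/ and /e/): no rule targets it → [j].
/e/ — between /j/ and /l/; rule 3 does not apply here → [e].
/l/ (between /e/ and /j/): word-finally or immediately before a consonant, so rule 4 applies → [ɫ].
/j/ stays [j].
/a/ (word-final): rule 3 targets it, but not before a nasal consonant → unchanged [a].

[husuɫjeɫja]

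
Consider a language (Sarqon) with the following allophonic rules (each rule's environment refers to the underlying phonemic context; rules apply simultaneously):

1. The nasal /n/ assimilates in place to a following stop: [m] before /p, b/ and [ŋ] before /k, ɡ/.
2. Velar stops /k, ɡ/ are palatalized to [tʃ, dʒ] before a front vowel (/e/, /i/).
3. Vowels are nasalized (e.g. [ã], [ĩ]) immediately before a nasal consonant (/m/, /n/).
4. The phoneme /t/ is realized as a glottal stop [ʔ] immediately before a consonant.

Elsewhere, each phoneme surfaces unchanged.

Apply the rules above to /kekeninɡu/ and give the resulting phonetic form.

/k/ meets the environment for rule 2 (before a front vowel) → [tʃ].
/e/ (between /k/ and /k/) fails the environment for rule 3, so it stays [e].
/k/ meets the environment for rule 2 (before a front vowel) → [tʃ].
/e/ (between /k/ and /n/) occurs before a nasal consonant → [ẽ] by rule 3.
/n/ (between /e/ and /i/) fails the environment for rule 1, so it stays [n].
Rule 3 applies to /i/ (between /n/ and /n/: before a nasal consonant) → [ĩ].
/n/ (between /i/ and /ɡ/): before a labial or velar stop, so rule 1 applies → [ŋ].
/ɡ/ (between /n/ and /u/): rule 2 targets it, but not before a front vowel → unchanged [ɡ].
/u/ — word-final; rule 3 does not apply here → [u].

[tʃetʃẽnĩŋɡu]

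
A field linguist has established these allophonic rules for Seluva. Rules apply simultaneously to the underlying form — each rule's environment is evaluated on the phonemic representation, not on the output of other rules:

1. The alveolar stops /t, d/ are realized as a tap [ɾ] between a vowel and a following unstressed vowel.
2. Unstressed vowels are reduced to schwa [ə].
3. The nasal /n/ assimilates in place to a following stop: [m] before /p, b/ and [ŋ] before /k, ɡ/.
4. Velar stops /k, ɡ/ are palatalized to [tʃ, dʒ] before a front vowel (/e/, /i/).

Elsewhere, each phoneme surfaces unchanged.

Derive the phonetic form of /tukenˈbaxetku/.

[tətʃəmˈbaxətkə]

/t/ (word-initial) fails the environment for rule 1, so it stays [t].
/u/ — between /t/ and /k/, in an unstressed syllable — surfaces as [ə] (rule 2).
/k/ (between /u/ and /e/): before a front vowel, so rule 4 applies → [tʃ].
/e/ (between /k/ and /n/) occurs in an unstressed syllable → [ə] by rule 2.
Rule 3 applies to /n/ (between /e/ and /b/: before a labial or velar stop) → [m].
/b/ — not in any rule's target class → [b].
/a/ (between /b/ and /x/) fails the environment for rule 2, so it stays [a].
/x/ — not in any rule's target class → [x].
/e/ — between /x/ and /t/, in an unstressed syllable — surfaces as [ə] (rule 2).
/t/ (between /e/ and /k/): rule 1 targets it, but not between a vowel and a following unstressed vowel → unchanged [t].
/k/ — between /t/ and /u/; rule 4 does not apply here → [k].
/u/ (word-final): in an unstressed syllable, so rule 2 applies → [ə].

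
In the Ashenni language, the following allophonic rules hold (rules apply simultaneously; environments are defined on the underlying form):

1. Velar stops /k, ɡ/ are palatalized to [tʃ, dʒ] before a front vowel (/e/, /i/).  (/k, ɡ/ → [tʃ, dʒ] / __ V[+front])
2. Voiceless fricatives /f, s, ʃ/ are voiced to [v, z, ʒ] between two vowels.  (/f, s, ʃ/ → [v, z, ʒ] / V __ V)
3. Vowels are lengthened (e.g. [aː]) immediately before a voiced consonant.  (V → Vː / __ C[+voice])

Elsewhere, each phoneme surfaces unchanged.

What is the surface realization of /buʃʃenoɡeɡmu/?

[buʃʃeːnoːdʒeːɡmu]

/b/ (word-initial) is unaffected → [b].
/u/ (between /b/ and /ʃ/) fails the environment for rule 3, so it stays [u].
/ʃ/ (between /u/ and /ʃ/) is in the target of rule 2 but the environment (between two vowels) is not met → [ʃ].
/ʃ/ (between /ʃ/ and /e/) is in the target of rule 2 but the environment (between two vowels) is not met → [ʃ].
/e/ — between /ʃ/ and /n/, before a voiced consonant — surfaces as [eː] (rule 3).
/n/ (between /e/ and /o/): no rule targets it → [n].
/o/ (between /n/ and /ɡ/) occurs before a voiced consonant → [oː] by rule 3.
/ɡ/ (between /o/ and /e/) occurs before a front vowel → [dʒ] by rule 1.
/e/ — between /ɡ/ and /ɡ/, before a voiced consonant — surfaces as [eː] (rule 3).
/ɡ/ (between /e/ and /m/): rule 1 targets it, but not before a front vowel → unchanged [ɡ].
/m/ (between /ɡ/ and /u/) is unaffected → [m].
/u/ — word-final; rule 3 does not apply here → [u].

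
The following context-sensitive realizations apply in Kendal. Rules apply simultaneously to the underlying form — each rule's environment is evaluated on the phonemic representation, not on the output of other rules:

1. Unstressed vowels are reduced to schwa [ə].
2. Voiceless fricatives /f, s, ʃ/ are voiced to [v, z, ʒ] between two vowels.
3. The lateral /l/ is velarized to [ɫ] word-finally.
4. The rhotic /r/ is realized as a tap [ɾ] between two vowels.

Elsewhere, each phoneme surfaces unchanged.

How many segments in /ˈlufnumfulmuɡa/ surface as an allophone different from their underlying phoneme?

Segments that undergo a rule: /u/ → [ə] (rule 1); /u/ → [ə] (rule 1); /u/ → [ə] (rule 1); /a/ → [ə] (rule 1).
All other segments surface unchanged.

4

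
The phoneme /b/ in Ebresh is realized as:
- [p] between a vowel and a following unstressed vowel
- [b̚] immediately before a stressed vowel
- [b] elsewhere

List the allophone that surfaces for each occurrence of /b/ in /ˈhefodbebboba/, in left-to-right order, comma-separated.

[b], [b], [b], [p]

Occurrence 1 (position 6): no conditioning environment matches → elsewhere allophone [b].
Occurrence 2 (position 8): no conditioning environment matches → elsewhere allophone [b].
Occurrence 3 (position 9): no conditioning environment matches → elsewhere allophone [b].
Occurrence 4 (position 11): between a vowel and a following unstressed vowel → [p].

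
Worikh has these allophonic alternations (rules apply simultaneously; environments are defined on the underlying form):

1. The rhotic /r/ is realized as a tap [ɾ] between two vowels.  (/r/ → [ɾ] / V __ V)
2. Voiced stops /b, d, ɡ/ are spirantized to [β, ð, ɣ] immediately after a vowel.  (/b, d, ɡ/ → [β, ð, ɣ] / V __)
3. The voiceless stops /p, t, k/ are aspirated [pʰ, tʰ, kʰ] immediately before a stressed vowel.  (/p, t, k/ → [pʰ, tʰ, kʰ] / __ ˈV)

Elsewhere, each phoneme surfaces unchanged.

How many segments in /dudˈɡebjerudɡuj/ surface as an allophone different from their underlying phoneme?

Segments that undergo a rule: /d/ → [ð] (rule 2); /b/ → [β] (rule 2); /r/ → [ɾ] (rule 1); /d/ → [ð] (rule 2).
All other segments surface unchanged.

4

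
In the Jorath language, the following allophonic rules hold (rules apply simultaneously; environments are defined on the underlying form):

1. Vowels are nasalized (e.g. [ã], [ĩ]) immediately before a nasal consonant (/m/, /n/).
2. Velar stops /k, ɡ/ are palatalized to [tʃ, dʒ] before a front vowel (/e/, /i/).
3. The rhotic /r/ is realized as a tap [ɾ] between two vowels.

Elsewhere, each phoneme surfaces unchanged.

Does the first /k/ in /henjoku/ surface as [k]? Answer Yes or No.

Yes

/k/ — between /o/ and /u/; rule 2 does not apply here → [k].
The actual realization is [k], which matches [k].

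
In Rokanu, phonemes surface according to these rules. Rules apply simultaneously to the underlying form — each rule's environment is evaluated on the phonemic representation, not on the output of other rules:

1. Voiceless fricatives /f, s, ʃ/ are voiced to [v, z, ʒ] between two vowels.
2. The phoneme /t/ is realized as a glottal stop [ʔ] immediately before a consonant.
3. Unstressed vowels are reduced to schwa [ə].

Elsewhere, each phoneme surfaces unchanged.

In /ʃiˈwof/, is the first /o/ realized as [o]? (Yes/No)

Yes

/o/ (between /w/ and /f/) fails the environment for rule 3, so it stays [o].
The actual realization is [o], which matches [o].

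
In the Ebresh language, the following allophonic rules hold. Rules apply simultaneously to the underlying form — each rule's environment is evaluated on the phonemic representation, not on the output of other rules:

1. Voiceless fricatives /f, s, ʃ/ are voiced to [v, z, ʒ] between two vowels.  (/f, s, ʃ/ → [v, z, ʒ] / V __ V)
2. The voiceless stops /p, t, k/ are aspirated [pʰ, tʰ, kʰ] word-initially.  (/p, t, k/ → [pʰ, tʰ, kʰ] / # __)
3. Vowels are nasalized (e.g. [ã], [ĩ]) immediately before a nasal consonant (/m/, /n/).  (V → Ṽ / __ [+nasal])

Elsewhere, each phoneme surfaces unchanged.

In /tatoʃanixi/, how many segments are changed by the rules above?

Segments that undergo a rule: /t/ → [tʰ] (rule 2); /ʃ/ → [ʒ] (rule 1); /a/ → [ã] (rule 3).
All other segments surface unchanged.

3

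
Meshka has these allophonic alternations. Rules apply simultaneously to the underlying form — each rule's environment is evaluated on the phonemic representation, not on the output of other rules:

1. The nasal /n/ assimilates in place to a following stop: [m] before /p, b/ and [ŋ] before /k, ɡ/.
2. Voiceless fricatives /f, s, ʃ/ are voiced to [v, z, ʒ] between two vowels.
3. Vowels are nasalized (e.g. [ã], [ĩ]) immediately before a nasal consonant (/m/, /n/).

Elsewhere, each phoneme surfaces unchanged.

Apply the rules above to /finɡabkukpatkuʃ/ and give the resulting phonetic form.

/f/ (word-initial) is in the target of rule 2 but the environment (between two vowels) is not met → [f].
Rule 3 applies to /i/ (between /f/ and /n/: before a nasal consonant) → [ĩ].
/n/ (between /i/ and /ɡ/) occurs before a labial or velar stop → [ŋ] by rule 1.
/ɡ/ — not in any rule's target class → [ɡ].
/a/ — between /ɡ/ and /b/; rule 3 does not apply here → [a].
/b/ (between /a/ and /k/) is unaffected → [b].
/k/ (between /b/ and /u/) is unaffected → [k].
/u/ (between /k/ and /k/) is in the target of rule 3 but the environment (before a nasal consonant) is not met → [u].
/k/ (between /u/ and /p/): no rule targets it → [k].
/p/ stays [p].
/a/ (between /p/ and /t/): rule 3 targets it, but not before a nasal consonant → unchanged [a].
/t/ (between /a/ and /k/): no rule targets it → [t].
/k/ — not in any rule's target class → [k].
/u/ (between /k/ and /ʃ/): rule 3 targets it, but not before a nasal consonant → unchanged [u].
/ʃ/ — word-final; rule 2 does not apply here → [ʃ].

[fĩŋɡabkukpatkuʃ]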